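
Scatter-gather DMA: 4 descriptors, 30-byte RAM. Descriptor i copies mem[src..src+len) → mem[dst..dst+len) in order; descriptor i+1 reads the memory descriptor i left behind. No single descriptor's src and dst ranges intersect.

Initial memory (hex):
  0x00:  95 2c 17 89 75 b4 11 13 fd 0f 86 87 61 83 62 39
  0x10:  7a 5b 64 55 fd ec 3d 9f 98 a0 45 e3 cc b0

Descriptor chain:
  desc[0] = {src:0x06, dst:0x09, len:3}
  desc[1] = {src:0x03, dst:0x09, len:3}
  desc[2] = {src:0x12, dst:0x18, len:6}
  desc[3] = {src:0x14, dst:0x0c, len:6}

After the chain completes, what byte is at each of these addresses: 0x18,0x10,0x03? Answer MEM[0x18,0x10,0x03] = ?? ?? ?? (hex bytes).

D0: mem[0x09..0x0b] <- [11 13 fd]
D1: mem[0x09..0x0b] <- [89 75 b4]
D2: mem[0x18..0x1d] <- [64 55 fd ec 3d 9f]
D3: mem[0x0c..0x11] <- [fd ec 3d 9f 64 55]
query mem[0x18]=0x64, mem[0x10]=0x64, mem[0x03]=0x89

MEM[0x18,0x10,0x03] = 64 64 89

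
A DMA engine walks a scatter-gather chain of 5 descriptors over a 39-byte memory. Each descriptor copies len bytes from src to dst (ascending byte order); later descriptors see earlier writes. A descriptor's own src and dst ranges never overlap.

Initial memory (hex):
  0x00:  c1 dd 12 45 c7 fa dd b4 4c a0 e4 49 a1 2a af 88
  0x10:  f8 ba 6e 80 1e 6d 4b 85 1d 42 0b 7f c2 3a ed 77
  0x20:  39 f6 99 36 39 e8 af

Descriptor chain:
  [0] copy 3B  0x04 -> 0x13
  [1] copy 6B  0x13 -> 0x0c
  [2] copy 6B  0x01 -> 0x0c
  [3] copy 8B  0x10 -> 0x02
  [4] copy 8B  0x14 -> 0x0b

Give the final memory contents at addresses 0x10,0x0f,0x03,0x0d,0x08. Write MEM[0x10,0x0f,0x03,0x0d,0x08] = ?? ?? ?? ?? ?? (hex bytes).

MEM[0x10,0x0f,0x03,0x0d,0x08] = 42 1d dd 4b 4b

  after D0: wrote 3B at 0x13 = c7fadd
  after D1: wrote 6B at 0x0c = c7fadd4b851d
  after D2: wrote 6B at 0x0c = dd1245c7fadd
  after D3: wrote 8B at 0x02 = fadd6ec7fadd4b85
  after D4: wrote 8B at 0x0b = fadd4b851d420b7f
query mem[0x10]=0x42, mem[0x0f]=0x1d, mem[0x03]=0xdd, mem[0x0d]=0x4b, mem[0x08]=0x4b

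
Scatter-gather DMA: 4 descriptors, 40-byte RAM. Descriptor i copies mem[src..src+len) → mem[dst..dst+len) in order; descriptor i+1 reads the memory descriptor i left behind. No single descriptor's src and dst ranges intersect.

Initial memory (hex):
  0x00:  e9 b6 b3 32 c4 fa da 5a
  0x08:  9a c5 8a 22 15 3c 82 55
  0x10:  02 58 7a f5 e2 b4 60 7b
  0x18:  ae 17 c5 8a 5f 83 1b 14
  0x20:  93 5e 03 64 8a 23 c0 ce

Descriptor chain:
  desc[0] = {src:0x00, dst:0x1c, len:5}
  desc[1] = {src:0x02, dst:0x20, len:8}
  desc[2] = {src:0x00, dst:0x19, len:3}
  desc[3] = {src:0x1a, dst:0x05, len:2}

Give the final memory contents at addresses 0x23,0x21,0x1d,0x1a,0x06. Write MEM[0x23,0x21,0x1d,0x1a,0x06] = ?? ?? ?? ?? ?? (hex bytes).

  after D0: wrote 5B at 0x1c = e9b6b332c4
  after D1: wrote 8B at 0x20 = b332c4fada5a9ac5
  after D2: wrote 3B at 0x19 = e9b6b3
  after D3: wrote 2B at 0x05 = b6b3
query mem[0x23]=0xfa, mem[0x21]=0x32, mem[0x1d]=0xb6, mem[0x1a]=0xb6, mem[0x06]=0xb3

MEM[0x23,0x21,0x1d,0x1a,0x06] = fa 32 b6 b6 b3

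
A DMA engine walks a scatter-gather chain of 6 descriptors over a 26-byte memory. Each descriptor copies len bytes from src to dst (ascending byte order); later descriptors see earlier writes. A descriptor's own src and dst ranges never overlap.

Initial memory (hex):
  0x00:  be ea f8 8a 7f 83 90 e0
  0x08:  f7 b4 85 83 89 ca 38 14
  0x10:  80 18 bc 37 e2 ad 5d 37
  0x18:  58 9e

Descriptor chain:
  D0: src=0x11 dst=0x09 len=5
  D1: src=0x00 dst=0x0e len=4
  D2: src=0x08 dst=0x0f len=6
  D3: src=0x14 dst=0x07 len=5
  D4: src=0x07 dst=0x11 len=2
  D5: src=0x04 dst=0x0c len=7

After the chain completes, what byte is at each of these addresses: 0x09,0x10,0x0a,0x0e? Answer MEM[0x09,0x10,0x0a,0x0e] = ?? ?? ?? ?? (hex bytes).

D0: mem[0x09..0x0d] <- [18 bc 37 e2 ad]
D1: mem[0x0e..0x11] <- [be ea f8 8a]
D2: mem[0x0f..0x14] <- [f7 18 bc 37 e2 ad]
D3: mem[0x07..0x0b] <- [ad ad 5d 37 58]
D4: mem[0x11..0x12] <- [ad ad]
D5: mem[0x0c..0x12] <- [7f 83 90 ad ad 5d 37]
query mem[0x09]=0x5d, mem[0x10]=0xad, mem[0x0a]=0x37, mem[0x0e]=0x90

MEM[0x09,0x10,0x0a,0x0e] = 5d ad 37 90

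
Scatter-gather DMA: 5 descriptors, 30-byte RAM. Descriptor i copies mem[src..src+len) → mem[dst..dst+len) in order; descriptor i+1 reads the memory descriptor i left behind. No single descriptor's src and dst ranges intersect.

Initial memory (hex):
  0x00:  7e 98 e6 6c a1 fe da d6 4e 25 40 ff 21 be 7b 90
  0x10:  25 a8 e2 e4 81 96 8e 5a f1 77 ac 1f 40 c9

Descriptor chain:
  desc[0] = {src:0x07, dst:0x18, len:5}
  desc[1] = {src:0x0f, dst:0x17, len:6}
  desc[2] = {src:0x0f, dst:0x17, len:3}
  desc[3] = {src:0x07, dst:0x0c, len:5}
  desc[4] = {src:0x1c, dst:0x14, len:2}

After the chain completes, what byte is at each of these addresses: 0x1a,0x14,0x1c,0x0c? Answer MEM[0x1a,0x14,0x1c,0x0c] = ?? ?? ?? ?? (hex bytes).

  after D0: wrote 5B at 0x18 = d64e2540ff
  after D1: wrote 6B at 0x17 = 9025a8e2e481
  after D2: wrote 3B at 0x17 = 9025a8
  after D3: wrote 5B at 0x0c = d64e2540ff
  after D4: wrote 2B at 0x14 = 81c9
query mem[0x1a]=0xe2, mem[0x14]=0x81, mem[0x1c]=0x81, mem[0x0c]=0xd6

MEM[0x1a,0x14,0x1c,0x0c] = e2 81 81 d6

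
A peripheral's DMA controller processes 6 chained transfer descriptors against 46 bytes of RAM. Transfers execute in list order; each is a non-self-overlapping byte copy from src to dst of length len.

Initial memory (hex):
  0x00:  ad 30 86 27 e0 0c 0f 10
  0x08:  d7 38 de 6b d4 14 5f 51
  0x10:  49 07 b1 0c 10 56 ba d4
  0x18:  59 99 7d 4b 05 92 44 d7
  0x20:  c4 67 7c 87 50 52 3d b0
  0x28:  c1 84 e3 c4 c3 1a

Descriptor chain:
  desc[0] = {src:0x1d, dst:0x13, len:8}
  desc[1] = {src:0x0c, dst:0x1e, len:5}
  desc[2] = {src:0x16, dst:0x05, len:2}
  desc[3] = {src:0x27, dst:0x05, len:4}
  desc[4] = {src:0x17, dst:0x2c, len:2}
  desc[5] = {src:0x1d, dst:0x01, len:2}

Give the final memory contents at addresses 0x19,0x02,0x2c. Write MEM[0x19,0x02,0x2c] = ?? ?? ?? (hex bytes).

  after D0: wrote 8B at 0x13 = 9244d7c4677c8750
  after D1: wrote 5B at 0x1e = d4145f5149
  after D2: wrote 2B at 0x05 = c467
  after D3: wrote 4B at 0x05 = b0c184e3
  after D4: wrote 2B at 0x2c = 677c
  after D5: wrote 2B at 0x01 = 92d4
query mem[0x19]=0x87, mem[0x02]=0xd4, mem[0x2c]=0x67

MEM[0x19,0x02,0x2c] = 87 d4 67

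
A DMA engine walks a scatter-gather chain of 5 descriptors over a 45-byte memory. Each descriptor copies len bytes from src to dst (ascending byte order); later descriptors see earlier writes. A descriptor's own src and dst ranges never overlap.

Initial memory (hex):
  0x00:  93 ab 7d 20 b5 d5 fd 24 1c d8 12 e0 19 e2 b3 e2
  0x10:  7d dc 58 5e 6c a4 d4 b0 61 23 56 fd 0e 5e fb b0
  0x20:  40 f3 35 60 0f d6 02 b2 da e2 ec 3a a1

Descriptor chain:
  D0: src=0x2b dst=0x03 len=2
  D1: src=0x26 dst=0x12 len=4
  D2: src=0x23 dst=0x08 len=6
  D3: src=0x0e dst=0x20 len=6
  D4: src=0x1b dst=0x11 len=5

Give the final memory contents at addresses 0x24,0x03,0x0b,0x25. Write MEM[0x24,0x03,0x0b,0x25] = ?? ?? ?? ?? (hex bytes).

#0 dst[0x03+2] := {0x3a,0xa1}
#1 dst[0x12+4] := {0x02,0xb2,0xda,0xe2}
#2 dst[0x08+6] := {0x60,0x0f,0xd6,0x02,0xb2,0xda}
#3 dst[0x20+6] := {0xb3,0xe2,0x7d,0xdc,0x02,0xb2}
#4 dst[0x11+5] := {0xfd,0x0e,0x5e,0xfb,0xb0}
query mem[0x24]=0x02, mem[0x03]=0x3a, mem[0x0b]=0x02, mem[0x25]=0xb2

MEM[0x24,0x03,0x0b,0x25] = 02 3a 02 b2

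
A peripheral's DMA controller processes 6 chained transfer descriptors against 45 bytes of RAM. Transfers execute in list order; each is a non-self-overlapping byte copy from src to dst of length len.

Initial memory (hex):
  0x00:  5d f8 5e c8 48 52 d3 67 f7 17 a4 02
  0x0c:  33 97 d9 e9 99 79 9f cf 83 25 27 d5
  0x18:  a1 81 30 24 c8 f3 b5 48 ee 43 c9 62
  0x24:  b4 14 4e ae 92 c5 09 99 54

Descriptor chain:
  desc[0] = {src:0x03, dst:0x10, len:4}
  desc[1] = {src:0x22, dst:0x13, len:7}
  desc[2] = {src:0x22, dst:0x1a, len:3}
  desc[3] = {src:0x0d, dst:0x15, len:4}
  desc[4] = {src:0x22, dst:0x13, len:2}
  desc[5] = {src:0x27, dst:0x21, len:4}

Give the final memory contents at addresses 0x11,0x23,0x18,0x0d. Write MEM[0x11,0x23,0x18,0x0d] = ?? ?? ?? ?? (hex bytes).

  after D0: wrote 4B at 0x10 = c84852d3
  after D1: wrote 7B at 0x13 = c962b4144eae92
  after D2: wrote 3B at 0x1a = c962b4
  after D3: wrote 4B at 0x15 = 97d9e9c8
  after D4: wrote 2B at 0x13 = c962
  after D5: wrote 4B at 0x21 = ae92c509
query mem[0x11]=0x48, mem[0x23]=0xc5, mem[0x18]=0xc8, mem[0x0d]=0x97

MEM[0x11,0x23,0x18,0x0d] = 48 c5 c8 97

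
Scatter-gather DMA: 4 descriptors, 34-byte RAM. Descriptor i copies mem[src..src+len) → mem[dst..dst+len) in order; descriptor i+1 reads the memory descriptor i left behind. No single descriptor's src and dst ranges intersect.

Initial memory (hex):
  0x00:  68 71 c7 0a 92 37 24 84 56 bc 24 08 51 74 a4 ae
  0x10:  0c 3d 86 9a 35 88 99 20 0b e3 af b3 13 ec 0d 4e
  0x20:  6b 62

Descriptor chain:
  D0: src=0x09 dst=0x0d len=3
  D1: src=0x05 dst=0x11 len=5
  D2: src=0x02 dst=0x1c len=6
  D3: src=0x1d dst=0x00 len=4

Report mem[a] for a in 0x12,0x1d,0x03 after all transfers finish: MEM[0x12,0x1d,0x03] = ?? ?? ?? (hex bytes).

#0 dst[0x0d+3] := {0xbc,0x24,0x08}
#1 dst[0x11+5] := {0x37,0x24,0x84,0x56,0xbc}
#2 dst[0x1c+6] := {0xc7,0x0a,0x92,0x37,0x24,0x84}
#3 dst[0x00+4] := {0x0a,0x92,0x37,0x24}
query mem[0x12]=0x24, mem[0x1d]=0x0a, mem[0x03]=0x24

MEM[0x12,0x1d,0x03] = 24 0a 24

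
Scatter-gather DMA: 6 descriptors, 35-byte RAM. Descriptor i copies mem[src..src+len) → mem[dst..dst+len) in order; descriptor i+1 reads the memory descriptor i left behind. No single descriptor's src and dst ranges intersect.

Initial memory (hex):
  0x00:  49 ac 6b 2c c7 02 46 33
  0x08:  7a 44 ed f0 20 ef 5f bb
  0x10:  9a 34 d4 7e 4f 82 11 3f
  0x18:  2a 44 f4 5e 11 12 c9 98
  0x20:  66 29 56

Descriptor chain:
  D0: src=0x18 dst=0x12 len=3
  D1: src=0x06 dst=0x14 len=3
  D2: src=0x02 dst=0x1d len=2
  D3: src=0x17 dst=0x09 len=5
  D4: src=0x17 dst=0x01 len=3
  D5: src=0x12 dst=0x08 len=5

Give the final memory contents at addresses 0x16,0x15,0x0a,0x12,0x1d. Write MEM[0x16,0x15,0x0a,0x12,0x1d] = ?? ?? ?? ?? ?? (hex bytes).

MEM[0x16,0x15,0x0a,0x12,0x1d] = 7a 33 46 2a 6b

  after D0: wrote 3B at 0x12 = 2a44f4
  after D1: wrote 3B at 0x14 = 46337a
  after D2: wrote 2B at 0x1d = 6b2c
  after D3: wrote 5B at 0x09 = 3f2a44f45e
  after D4: wrote 3B at 0x01 = 3f2a44
  after D5: wrote 5B at 0x08 = 2a4446337a
query mem[0x16]=0x7a, mem[0x15]=0x33, mem[0x0a]=0x46, mem[0x12]=0x2a, mem[0x1d]=0x6b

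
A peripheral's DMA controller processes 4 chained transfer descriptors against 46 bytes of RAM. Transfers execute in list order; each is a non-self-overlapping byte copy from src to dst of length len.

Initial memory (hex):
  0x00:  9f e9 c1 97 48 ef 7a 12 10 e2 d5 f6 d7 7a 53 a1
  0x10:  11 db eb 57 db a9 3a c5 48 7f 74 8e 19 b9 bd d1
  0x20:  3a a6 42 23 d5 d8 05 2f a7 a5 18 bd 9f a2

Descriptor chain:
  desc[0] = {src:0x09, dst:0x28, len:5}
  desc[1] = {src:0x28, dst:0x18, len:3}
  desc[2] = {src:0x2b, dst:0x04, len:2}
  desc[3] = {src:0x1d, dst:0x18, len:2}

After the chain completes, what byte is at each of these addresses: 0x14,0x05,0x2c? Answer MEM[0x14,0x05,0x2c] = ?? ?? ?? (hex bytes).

MEM[0x14,0x05,0x2c] = db 7a 7a

D0: mem[0x28..0x2c] <- [e2 d5 f6 d7 7a]
D1: mem[0x18..0x1a] <- [e2 d5 f6]
D2: mem[0x04..0x05] <- [d7 7a]
D3: mem[0x18..0x19] <- [b9 bd]
query mem[0x14]=0xdb, mem[0x05]=0x7a, mem[0x2c]=0x7a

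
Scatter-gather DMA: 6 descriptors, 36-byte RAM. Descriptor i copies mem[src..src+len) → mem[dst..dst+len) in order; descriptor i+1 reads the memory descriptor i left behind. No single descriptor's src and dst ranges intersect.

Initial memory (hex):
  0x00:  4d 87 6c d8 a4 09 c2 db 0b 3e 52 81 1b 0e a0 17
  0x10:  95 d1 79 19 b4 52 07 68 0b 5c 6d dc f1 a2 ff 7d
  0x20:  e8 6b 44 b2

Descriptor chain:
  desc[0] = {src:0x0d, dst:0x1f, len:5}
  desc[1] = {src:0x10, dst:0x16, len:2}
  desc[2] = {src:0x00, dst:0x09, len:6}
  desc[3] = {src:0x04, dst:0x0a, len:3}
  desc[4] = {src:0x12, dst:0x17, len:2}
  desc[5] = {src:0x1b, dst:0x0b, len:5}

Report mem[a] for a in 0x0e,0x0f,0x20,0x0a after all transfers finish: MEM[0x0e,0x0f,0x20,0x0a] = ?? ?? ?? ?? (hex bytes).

MEM[0x0e,0x0f,0x20,0x0a] = ff 0e a0 a4

D0: mem[0x1f..0x23] <- [0e a0 17 95 d1]
D1: mem[0x16..0x17] <- [95 d1]
D2: mem[0x09..0x0e] <- [4d 87 6c d8 a4 09]
D3: mem[0x0a..0x0c] <- [a4 09 c2]
D4: mem[0x17..0x18] <- [79 19]
D5: mem[0x0b..0x0f] <- [dc f1 a2 ff 0e]
query mem[0x0e]=0xff, mem[0x0f]=0x0e, mem[0x20]=0xa0, mem[0x0a]=0xa4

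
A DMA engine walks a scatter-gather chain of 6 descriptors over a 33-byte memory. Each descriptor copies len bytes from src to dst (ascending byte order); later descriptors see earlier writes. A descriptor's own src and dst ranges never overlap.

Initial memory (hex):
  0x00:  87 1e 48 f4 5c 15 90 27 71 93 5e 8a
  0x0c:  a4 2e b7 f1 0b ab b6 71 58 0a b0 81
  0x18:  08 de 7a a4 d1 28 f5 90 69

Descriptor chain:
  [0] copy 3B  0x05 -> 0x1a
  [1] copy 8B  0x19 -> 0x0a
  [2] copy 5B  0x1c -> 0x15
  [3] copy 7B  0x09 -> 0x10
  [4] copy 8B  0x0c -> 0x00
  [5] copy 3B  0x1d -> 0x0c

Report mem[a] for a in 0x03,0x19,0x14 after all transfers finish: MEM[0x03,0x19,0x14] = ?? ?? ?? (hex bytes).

  after D0: wrote 3B at 0x1a = 159027
  after D1: wrote 8B at 0x0a = de15902728f59069
  after D2: wrote 5B at 0x15 = 2728f59069
  after D3: wrote 7B at 0x10 = 93de15902728f5
  after D4: wrote 8B at 0x00 = 902728f593de1590
  after D5: wrote 3B at 0x0c = 28f590
query mem[0x03]=0xf5, mem[0x19]=0x69, mem[0x14]=0x27

MEM[0x03,0x19,0x14] = f5 69 27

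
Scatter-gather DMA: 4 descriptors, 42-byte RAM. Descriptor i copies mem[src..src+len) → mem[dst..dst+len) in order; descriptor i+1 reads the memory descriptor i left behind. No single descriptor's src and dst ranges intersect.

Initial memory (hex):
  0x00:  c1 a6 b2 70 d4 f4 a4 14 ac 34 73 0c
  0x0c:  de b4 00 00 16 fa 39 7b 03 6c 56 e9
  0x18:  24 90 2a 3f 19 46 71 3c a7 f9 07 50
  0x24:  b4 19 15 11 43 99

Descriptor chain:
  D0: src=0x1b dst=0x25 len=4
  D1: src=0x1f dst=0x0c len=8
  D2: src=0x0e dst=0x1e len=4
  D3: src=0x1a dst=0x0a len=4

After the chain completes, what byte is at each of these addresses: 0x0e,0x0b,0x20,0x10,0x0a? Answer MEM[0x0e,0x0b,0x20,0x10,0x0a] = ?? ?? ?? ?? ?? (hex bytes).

  after D0: wrote 4B at 0x25 = 3f194671
  after D1: wrote 8B at 0x0c = 3ca7f90750b43f19
  after D2: wrote 4B at 0x1e = f90750b4
  after D3: wrote 4B at 0x0a = 2a3f1946
query mem[0x0e]=0xf9, mem[0x0b]=0x3f, mem[0x20]=0x50, mem[0x10]=0x50, mem[0x0a]=0x2a

MEM[0x0e,0x0b,0x20,0x10,0x0a] = f9 3f 50 50 2a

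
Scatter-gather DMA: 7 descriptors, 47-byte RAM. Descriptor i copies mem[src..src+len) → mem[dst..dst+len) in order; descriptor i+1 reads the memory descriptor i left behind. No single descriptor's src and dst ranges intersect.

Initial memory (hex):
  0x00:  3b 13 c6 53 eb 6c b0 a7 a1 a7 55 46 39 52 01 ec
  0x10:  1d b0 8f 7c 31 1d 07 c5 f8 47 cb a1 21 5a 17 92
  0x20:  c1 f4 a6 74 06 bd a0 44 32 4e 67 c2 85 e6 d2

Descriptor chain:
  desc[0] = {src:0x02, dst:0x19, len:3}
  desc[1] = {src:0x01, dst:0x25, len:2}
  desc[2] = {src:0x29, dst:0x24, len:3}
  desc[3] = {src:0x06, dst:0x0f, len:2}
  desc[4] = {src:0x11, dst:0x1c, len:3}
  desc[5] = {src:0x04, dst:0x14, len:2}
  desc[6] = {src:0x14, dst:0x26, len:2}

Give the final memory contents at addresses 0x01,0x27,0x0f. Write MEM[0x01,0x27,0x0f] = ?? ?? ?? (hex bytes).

MEM[0x01,0x27,0x0f] = 13 6c b0

[0] 0x02->0x19 len=3 : c6 53 eb
[1] 0x01->0x25 len=2 : 13 c6
[2] 0x29->0x24 len=3 : 4e 67 c2
[3] 0x06->0x0f len=2 : b0 a7
[4] 0x11->0x1c len=3 : b0 8f 7c
[5] 0x04->0x14 len=2 : eb 6c
[6] 0x14->0x26 len=2 : eb 6c
query mem[0x01]=0x13, mem[0x27]=0x6c, mem[0x0f]=0xb0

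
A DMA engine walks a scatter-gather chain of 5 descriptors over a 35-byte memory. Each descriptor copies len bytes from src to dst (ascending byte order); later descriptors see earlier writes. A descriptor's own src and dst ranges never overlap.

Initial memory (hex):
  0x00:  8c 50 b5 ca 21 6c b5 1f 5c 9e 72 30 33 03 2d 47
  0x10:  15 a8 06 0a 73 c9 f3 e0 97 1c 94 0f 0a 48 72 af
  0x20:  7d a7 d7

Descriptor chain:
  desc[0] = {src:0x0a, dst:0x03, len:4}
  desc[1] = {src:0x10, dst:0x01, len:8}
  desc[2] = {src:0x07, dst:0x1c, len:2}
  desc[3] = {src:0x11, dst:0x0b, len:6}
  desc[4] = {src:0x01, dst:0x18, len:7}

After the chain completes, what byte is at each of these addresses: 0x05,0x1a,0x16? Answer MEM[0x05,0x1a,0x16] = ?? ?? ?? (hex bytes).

MEM[0x05,0x1a,0x16] = 73 06 f3

D0: mem[0x03..0x06] <- [72 30 33 03]
D1: mem[0x01..0x08] <- [15 a8 06 0a 73 c9 f3 e0]
D2: mem[0x1c..0x1d] <- [f3 e0]
D3: mem[0x0b..0x10] <- [a8 06 0a 73 c9 f3]
D4: mem[0x18..0x1e] <- [15 a8 06 0a 73 c9 f3]
query mem[0x05]=0x73, mem[0x1a]=0x06, mem[0x16]=0xf3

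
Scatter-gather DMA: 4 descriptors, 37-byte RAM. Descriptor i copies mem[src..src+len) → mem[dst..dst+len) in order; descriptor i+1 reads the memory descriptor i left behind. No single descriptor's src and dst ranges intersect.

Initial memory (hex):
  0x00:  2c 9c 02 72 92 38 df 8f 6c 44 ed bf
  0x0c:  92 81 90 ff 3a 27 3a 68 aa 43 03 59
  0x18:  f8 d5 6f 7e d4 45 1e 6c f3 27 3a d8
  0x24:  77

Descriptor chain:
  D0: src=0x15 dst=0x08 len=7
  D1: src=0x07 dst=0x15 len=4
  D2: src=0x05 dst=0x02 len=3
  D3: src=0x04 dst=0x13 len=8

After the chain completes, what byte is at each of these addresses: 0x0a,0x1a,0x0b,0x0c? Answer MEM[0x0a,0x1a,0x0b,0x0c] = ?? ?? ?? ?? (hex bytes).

#0 dst[0x08+7] := {0x43,0x03,0x59,0xf8,0xd5,0x6f,0x7e}
#1 dst[0x15+4] := {0x8f,0x43,0x03,0x59}
#2 dst[0x02+3] := {0x38,0xdf,0x8f}
#3 dst[0x13+8] := {0x8f,0x38,0xdf,0x8f,0x43,0x03,0x59,0xf8}
query mem[0x0a]=0x59, mem[0x1a]=0xf8, mem[0x0b]=0xf8, mem[0x0c]=0xd5

MEM[0x0a,0x1a,0x0b,0x0c] = 59 f8 f8 d5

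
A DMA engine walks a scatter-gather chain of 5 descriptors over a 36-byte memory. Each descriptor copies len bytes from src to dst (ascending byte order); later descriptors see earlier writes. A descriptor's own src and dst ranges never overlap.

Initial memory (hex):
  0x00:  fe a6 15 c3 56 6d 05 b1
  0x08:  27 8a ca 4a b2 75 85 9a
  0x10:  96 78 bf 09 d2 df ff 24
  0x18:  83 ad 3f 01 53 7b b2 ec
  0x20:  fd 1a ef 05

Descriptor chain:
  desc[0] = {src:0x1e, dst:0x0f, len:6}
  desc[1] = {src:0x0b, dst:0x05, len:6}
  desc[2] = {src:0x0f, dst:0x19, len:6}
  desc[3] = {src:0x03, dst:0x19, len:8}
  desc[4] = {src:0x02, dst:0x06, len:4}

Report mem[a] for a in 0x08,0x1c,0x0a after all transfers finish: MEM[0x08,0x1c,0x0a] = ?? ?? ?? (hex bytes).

MEM[0x08,0x1c,0x0a] = 56 b2 ec

[0] 0x1e->0x0f len=6 : b2 ec fd 1a ef 05
[1] 0x0b->0x05 len=6 : 4a b2 75 85 b2 ec
[2] 0x0f->0x19 len=6 : b2 ec fd 1a ef 05
[3] 0x03->0x19 len=8 : c3 56 4a b2 75 85 b2 ec
[4] 0x02->0x06 len=4 : 15 c3 56 4a
query mem[0x08]=0x56, mem[0x1c]=0xb2, mem[0x0a]=0xec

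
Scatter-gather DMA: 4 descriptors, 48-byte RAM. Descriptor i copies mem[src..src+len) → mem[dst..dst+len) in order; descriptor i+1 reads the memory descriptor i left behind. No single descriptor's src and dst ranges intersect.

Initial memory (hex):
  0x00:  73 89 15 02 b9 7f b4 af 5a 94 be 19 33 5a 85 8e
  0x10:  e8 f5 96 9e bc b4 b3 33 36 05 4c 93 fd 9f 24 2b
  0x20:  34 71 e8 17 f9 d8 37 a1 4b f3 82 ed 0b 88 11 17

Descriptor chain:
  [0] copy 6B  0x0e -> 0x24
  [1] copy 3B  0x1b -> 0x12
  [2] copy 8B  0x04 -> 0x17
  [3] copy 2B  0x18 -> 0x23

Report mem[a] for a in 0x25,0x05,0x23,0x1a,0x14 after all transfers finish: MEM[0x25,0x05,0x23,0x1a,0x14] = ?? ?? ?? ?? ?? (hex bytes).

D0: mem[0x24..0x29] <- [85 8e e8 f5 96 9e]
D1: mem[0x12..0x14] <- [93 fd 9f]
D2: mem[0x17..0x1e] <- [b9 7f b4 af 5a 94 be 19]
D3: mem[0x23..0x24] <- [7f b4]
query mem[0x25]=0x8e, mem[0x05]=0x7f, mem[0x23]=0x7f, mem[0x1a]=0xaf, mem[0x14]=0x9f

MEM[0x25,0x05,0x23,0x1a,0x14] = 8e 7f 7f af 9f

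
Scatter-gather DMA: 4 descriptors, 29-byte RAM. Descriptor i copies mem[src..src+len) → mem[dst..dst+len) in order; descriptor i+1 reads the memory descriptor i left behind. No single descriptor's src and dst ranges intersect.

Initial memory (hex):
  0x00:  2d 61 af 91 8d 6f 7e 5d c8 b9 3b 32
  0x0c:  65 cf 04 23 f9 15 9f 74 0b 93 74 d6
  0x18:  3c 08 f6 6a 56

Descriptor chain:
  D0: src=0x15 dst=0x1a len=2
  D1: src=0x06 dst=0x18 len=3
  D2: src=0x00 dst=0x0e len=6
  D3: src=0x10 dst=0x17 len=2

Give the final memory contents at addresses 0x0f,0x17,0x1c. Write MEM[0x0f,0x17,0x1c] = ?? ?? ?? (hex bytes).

MEM[0x0f,0x17,0x1c] = 61 af 56

[0] 0x15->0x1a len=2 : 93 74
[1] 0x06->0x18 len=3 : 7e 5d c8
[2] 0x00->0x0e len=6 : 2d 61 af 91 8d 6f
[3] 0x10->0x17 len=2 : af 91
query mem[0x0f]=0x61, mem[0x17]=0xaf, mem[0x1c]=0x56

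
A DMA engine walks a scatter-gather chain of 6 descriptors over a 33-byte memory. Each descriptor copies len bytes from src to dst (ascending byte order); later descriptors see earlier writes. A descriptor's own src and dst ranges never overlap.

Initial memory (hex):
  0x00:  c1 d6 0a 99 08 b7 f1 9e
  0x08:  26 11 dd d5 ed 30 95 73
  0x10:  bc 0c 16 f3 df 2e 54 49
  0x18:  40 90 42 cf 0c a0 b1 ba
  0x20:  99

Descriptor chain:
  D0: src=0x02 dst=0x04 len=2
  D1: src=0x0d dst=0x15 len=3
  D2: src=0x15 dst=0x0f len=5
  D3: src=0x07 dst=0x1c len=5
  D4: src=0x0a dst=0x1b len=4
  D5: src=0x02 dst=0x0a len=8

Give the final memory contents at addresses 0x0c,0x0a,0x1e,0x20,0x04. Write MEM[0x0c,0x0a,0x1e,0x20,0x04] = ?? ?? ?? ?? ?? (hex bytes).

D0: mem[0x04..0x05] <- [0a 99]
D1: mem[0x15..0x17] <- [30 95 73]
D2: mem[0x0f..0x13] <- [30 95 73 40 90]
D3: mem[0x1c..0x20] <- [9e 26 11 dd d5]
D4: mem[0x1b..0x1e] <- [dd d5 ed 30]
D5: mem[0x0a..0x11] <- [0a 99 0a 99 f1 9e 26 11]
query mem[0x0c]=0x0a, mem[0x0a]=0x0a, mem[0x1e]=0x30, mem[0x20]=0xd5, mem[0x04]=0x0a

MEM[0x0c,0x0a,0x1e,0x20,0x04] = 0a 0a 30 d5 0a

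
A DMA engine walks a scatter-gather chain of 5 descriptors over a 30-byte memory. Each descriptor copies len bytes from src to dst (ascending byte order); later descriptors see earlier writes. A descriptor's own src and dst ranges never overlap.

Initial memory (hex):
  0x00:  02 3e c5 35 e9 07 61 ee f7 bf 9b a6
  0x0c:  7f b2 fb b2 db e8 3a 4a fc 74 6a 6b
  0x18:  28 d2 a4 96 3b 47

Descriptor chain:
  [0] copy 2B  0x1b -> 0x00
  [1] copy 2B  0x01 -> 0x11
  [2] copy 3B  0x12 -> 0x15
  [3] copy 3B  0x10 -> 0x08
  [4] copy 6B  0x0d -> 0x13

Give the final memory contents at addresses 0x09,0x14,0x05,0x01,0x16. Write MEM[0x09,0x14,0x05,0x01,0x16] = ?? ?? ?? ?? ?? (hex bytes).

MEM[0x09,0x14,0x05,0x01,0x16] = 3b fb 07 3b db

[0] 0x1b->0x00 len=2 : 96 3b
[1] 0x01->0x11 len=2 : 3b c5
[2] 0x12->0x15 len=3 : c5 4a fc
[3] 0x10->0x08 len=3 : db 3b c5
[4] 0x0d->0x13 len=6 : b2 fb b2 db 3b c5
query mem[0x09]=0x3b, mem[0x14]=0xfb, mem[0x05]=0x07, mem[0x01]=0x3b, mem[0x16]=0xdb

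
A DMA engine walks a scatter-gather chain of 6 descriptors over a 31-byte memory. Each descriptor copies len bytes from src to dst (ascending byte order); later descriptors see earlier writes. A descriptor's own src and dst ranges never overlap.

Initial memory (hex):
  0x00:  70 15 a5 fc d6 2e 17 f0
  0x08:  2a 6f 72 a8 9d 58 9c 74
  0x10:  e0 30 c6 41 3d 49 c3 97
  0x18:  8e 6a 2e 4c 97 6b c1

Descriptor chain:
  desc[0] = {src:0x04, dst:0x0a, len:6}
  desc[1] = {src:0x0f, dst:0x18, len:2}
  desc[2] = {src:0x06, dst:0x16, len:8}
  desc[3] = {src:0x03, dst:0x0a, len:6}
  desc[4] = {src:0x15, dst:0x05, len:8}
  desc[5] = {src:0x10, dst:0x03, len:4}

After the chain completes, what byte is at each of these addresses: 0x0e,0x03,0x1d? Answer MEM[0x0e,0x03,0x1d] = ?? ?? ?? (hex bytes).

D0: mem[0x0a..0x0f] <- [d6 2e 17 f0 2a 6f]
D1: mem[0x18..0x19] <- [6f e0]
D2: mem[0x16..0x1d] <- [17 f0 2a 6f d6 2e 17 f0]
D3: mem[0x0a..0x0f] <- [fc d6 2e 17 f0 2a]
D4: mem[0x05..0x0c] <- [49 17 f0 2a 6f d6 2e 17]
D5: mem[0x03..0x06] <- [e0 30 c6 41]
query mem[0x0e]=0xf0, mem[0x03]=0xe0, mem[0x1d]=0xf0

MEM[0x0e,0x03,0x1d] = f0 e0 f0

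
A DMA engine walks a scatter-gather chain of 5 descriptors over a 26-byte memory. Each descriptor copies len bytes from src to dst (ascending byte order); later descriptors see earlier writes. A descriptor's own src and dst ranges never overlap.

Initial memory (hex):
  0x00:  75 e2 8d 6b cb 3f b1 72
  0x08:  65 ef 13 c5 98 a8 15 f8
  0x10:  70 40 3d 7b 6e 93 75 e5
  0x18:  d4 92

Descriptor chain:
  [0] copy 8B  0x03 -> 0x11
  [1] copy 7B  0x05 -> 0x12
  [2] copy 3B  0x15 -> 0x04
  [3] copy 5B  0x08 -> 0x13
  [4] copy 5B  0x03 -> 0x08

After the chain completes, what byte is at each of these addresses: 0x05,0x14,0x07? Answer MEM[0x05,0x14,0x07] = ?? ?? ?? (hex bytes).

MEM[0x05,0x14,0x07] = ef ef 72

  after D0: wrote 8B at 0x11 = 6bcb3fb17265ef13
  after D1: wrote 7B at 0x12 = 3fb17265ef13c5
  after D2: wrote 3B at 0x04 = 65ef13
  after D3: wrote 5B at 0x13 = 65ef13c598
  after D4: wrote 5B at 0x08 = 6b65ef1372
query mem[0x05]=0xef, mem[0x14]=0xef, mem[0x07]=0x72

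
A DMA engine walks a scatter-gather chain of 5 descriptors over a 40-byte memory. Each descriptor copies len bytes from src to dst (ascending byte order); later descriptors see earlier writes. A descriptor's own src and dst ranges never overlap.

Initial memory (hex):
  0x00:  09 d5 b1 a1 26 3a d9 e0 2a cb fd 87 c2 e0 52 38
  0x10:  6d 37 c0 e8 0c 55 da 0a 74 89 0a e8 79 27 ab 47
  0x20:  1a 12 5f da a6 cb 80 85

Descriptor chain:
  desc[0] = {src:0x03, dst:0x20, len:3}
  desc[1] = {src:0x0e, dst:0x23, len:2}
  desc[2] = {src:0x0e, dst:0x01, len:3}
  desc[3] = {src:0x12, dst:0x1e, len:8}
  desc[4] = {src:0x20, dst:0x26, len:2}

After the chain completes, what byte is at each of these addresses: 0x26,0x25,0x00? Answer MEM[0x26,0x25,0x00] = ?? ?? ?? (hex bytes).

MEM[0x26,0x25,0x00] = 0c 89 09

[0] 0x03->0x20 len=3 : a1 26 3a
[1] 0x0e->0x23 len=2 : 52 38
[2] 0x0e->0x01 len=3 : 52 38 6d
[3] 0x12->0x1e len=8 : c0 e8 0c 55 da 0a 74 89
[4] 0x20->0x26 len=2 : 0c 55
query mem[0x26]=0x0c, mem[0x25]=0x89, mem[0x00]=0x09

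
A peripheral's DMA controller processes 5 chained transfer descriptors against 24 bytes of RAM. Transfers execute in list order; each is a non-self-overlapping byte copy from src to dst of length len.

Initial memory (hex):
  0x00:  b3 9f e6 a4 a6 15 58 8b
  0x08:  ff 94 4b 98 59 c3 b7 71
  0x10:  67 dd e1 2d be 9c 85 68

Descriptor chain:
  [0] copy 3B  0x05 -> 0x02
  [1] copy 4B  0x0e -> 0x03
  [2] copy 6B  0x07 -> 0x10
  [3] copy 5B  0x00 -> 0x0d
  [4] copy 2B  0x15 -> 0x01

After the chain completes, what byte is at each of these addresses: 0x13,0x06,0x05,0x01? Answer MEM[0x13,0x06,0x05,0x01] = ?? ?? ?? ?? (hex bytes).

MEM[0x13,0x06,0x05,0x01] = 4b dd 67 59

#0 dst[0x02+3] := {0x15,0x58,0x8b}
#1 dst[0x03+4] := {0xb7,0x71,0x67,0xdd}
#2 dst[0x10+6] := {0x8b,0xff,0x94,0x4b,0x98,0x59}
#3 dst[0x0d+5] := {0xb3,0x9f,0x15,0xb7,0x71}
#4 dst[0x01+2] := {0x59,0x85}
query mem[0x13]=0x4b, mem[0x06]=0xdd, mem[0x05]=0x67, mem[0x01]=0x59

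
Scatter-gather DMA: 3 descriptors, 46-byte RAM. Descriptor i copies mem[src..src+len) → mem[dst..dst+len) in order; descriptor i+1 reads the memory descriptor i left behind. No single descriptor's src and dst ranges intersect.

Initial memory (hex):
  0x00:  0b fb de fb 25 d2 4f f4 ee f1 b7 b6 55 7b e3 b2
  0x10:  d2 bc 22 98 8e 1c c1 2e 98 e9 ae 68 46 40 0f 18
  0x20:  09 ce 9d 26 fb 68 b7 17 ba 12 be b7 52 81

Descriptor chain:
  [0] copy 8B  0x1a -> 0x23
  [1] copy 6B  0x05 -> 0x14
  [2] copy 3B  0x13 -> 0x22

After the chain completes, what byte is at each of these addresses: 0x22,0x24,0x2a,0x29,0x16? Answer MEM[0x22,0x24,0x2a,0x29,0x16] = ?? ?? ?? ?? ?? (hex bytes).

MEM[0x22,0x24,0x2a,0x29,0x16] = 98 4f ce 09 f4

  after D0: wrote 8B at 0x23 = ae6846400f1809ce
  after D1: wrote 6B at 0x14 = d24ff4eef1b7
  after D2: wrote 3B at 0x22 = 98d24f
query mem[0x22]=0x98, mem[0x24]=0x4f, mem[0x2a]=0xce, mem[0x29]=0x09, mem[0x16]=0xf4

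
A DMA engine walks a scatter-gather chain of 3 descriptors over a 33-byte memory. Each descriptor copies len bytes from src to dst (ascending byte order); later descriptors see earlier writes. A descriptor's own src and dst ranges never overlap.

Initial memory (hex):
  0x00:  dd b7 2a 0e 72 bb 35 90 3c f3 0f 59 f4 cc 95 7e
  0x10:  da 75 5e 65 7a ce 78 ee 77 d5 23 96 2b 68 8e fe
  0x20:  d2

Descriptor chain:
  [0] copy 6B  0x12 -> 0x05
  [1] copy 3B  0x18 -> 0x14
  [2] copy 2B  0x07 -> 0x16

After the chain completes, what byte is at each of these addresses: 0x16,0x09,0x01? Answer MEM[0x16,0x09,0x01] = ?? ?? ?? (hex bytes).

MEM[0x16,0x09,0x01] = 7a 78 b7

D0: mem[0x05..0x0a] <- [5e 65 7a ce 78 ee]
D1: mem[0x14..0x16] <- [77 d5 23]
D2: mem[0x16..0x17] <- [7a ce]
query mem[0x16]=0x7a, mem[0x09]=0x78, mem[0x01]=0xb7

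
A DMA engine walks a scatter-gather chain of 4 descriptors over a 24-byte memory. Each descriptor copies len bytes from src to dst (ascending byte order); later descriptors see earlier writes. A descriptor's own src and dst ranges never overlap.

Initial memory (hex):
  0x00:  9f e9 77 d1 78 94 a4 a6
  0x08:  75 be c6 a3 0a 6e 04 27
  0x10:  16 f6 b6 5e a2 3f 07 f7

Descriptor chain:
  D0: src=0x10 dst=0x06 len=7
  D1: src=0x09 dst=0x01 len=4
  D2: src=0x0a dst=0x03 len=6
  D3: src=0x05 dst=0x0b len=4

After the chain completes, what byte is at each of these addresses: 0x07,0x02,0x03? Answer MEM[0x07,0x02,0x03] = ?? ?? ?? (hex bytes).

MEM[0x07,0x02,0x03] = 04 a2 a2

D0: mem[0x06..0x0c] <- [16 f6 b6 5e a2 3f 07]
D1: mem[0x01..0x04] <- [5e a2 3f 07]
D2: mem[0x03..0x08] <- [a2 3f 07 6e 04 27]
D3: mem[0x0b..0x0e] <- [07 6e 04 27]
query mem[0x07]=0x04, mem[0x02]=0xa2, mem[0x03]=0xa2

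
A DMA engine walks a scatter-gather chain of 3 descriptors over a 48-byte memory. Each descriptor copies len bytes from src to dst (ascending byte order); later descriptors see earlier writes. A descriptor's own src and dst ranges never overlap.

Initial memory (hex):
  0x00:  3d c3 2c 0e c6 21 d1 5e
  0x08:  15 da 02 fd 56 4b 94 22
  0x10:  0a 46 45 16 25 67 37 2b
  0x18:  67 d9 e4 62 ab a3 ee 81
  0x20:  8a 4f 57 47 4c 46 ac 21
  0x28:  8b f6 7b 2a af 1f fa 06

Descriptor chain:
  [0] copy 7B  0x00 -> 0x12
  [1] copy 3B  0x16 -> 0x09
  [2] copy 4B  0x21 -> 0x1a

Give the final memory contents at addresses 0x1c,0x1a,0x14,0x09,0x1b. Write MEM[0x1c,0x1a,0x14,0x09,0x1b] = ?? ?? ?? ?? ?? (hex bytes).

MEM[0x1c,0x1a,0x14,0x09,0x1b] = 47 4f 2c c6 57

D0: mem[0x12..0x18] <- [3d c3 2c 0e c6 21 d1]
D1: mem[0x09..0x0b] <- [c6 21 d1]
D2: mem[0x1a..0x1d] <- [4f 57 47 4c]
query mem[0x1c]=0x47, mem[0x1a]=0x4f, mem[0x14]=0x2c, mem[0x09]=0xc6, mem[0x1b]=0x57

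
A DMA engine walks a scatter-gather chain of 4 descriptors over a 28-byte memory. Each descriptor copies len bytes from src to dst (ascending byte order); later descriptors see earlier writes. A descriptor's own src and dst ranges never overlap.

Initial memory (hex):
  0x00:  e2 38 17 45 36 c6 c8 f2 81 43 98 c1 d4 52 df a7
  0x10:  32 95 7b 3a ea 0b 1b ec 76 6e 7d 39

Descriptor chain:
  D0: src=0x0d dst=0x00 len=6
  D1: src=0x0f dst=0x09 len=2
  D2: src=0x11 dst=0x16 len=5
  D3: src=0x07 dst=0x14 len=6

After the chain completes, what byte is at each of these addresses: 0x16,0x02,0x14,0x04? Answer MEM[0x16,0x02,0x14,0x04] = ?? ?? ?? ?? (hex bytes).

MEM[0x16,0x02,0x14,0x04] = a7 a7 f2 95

D0: mem[0x00..0x05] <- [52 df a7 32 95 7b]
D1: mem[0x09..0x0a] <- [a7 32]
D2: mem[0x16..0x1a] <- [95 7b 3a ea 0b]
D3: mem[0x14..0x19] <- [f2 81 a7 32 c1 d4]
query mem[0x16]=0xa7, mem[0x02]=0xa7, mem[0x14]=0xf2, mem[0x04]=0x95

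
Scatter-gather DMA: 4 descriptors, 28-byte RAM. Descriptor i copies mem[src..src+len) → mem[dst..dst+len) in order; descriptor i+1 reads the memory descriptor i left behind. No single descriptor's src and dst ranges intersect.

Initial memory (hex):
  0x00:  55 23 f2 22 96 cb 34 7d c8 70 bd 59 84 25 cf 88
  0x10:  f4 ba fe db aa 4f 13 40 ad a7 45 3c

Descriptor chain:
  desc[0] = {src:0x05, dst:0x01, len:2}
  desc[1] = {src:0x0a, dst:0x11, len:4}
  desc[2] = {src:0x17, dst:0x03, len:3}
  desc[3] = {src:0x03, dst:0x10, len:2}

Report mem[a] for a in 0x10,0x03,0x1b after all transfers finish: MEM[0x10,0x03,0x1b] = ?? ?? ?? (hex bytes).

#0 dst[0x01+2] := {0xcb,0x34}
#1 dst[0x11+4] := {0xbd,0x59,0x84,0x25}
#2 dst[0x03+3] := {0x40,0xad,0xa7}
#3 dst[0x10+2] := {0x40,0xad}
query mem[0x10]=0x40, mem[0x03]=0x40, mem[0x1b]=0x3c

MEM[0x10,0x03,0x1b] = 40 40 3c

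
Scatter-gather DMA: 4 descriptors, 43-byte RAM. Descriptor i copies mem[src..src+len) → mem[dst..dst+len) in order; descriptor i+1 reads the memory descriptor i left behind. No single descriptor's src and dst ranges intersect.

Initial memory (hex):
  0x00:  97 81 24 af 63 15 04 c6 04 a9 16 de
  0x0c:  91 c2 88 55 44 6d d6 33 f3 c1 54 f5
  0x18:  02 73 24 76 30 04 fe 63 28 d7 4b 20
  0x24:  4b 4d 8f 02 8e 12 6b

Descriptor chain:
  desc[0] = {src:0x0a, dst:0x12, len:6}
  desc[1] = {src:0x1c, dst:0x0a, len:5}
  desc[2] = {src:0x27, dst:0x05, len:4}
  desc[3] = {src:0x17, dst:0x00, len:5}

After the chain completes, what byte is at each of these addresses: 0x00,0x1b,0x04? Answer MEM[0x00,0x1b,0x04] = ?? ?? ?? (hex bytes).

MEM[0x00,0x1b,0x04] = 55 76 76

D0: mem[0x12..0x17] <- [16 de 91 c2 88 55]
D1: mem[0x0a..0x0e] <- [30 04 fe 63 28]
D2: mem[0x05..0x08] <- [02 8e 12 6b]
D3: mem[0x00..0x04] <- [55 02 73 24 76]
query mem[0x00]=0x55, mem[0x1b]=0x76, mem[0x04]=0x76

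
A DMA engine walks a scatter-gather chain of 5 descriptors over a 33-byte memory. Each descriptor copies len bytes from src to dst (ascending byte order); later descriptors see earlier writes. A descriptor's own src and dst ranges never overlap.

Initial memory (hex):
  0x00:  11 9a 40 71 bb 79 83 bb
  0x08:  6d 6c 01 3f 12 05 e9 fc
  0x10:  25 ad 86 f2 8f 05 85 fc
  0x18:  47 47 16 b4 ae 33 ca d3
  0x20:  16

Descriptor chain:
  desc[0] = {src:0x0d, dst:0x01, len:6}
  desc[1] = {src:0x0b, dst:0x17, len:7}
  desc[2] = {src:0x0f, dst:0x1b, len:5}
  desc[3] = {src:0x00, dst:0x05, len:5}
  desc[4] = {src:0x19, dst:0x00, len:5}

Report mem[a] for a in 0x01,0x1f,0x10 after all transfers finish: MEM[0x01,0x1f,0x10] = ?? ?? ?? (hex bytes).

MEM[0x01,0x1f,0x10] = e9 f2 25

[0] 0x0d->0x01 len=6 : 05 e9 fc 25 ad 86
[1] 0x0b->0x17 len=7 : 3f 12 05 e9 fc 25 ad
[2] 0x0f->0x1b len=5 : fc 25 ad 86 f2
[3] 0x00->0x05 len=5 : 11 05 e9 fc 25
[4] 0x19->0x00 len=5 : 05 e9 fc 25 ad
query mem[0x01]=0xe9, mem[0x1f]=0xf2, mem[0x10]=0x25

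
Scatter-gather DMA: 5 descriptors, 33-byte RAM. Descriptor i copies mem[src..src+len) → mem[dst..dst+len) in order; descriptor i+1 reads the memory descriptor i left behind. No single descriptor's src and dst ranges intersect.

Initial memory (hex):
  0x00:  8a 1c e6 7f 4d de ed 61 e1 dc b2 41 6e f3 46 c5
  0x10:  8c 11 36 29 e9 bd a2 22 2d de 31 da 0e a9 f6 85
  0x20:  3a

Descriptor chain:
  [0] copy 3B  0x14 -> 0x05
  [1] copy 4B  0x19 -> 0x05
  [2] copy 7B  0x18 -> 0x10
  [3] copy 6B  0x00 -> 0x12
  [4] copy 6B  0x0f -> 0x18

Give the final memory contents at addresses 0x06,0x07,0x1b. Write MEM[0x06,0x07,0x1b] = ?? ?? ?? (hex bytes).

MEM[0x06,0x07,0x1b] = 31 da 8a

D0: mem[0x05..0x07] <- [e9 bd a2]
D1: mem[0x05..0x08] <- [de 31 da 0e]
D2: mem[0x10..0x16] <- [2d de 31 da 0e a9 f6]
D3: mem[0x12..0x17] <- [8a 1c e6 7f 4d de]
D4: mem[0x18..0x1d] <- [c5 2d de 8a 1c e6]
query mem[0x06]=0x31, mem[0x07]=0xda, mem[0x1b]=0x8a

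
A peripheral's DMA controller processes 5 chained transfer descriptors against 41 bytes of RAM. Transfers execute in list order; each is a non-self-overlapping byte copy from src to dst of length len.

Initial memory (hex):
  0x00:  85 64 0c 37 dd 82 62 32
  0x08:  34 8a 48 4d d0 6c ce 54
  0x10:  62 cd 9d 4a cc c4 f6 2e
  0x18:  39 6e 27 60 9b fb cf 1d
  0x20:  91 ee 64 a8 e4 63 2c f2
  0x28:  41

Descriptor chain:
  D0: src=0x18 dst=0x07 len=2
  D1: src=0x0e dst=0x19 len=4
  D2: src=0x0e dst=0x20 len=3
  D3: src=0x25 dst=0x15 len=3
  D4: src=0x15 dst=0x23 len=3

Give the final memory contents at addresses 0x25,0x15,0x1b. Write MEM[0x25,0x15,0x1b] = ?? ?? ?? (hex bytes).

#0 dst[0x07+2] := {0x39,0x6e}
#1 dst[0x19+4] := {0xce,0x54,0x62,0xcd}
#2 dst[0x20+3] := {0xce,0x54,0x62}
#3 dst[0x15+3] := {0x63,0x2c,0xf2}
#4 dst[0x23+3] := {0x63,0x2c,0xf2}
query mem[0x25]=0xf2, mem[0x15]=0x63, mem[0x1b]=0x62

MEM[0x25,0x15,0x1b] = f2 63 62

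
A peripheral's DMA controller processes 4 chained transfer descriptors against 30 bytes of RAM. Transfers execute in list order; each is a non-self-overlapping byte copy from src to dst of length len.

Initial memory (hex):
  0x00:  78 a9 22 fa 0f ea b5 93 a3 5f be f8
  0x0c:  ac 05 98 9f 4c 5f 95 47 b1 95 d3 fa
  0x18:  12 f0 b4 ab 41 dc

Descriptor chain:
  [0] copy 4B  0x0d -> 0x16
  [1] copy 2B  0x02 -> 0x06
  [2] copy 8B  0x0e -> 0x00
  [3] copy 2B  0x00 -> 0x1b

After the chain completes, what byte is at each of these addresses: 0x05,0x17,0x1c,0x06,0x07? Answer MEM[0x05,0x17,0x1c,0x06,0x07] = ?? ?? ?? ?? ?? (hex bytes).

MEM[0x05,0x17,0x1c,0x06,0x07] = 47 98 9f b1 95

#0 dst[0x16+4] := {0x05,0x98,0x9f,0x4c}
#1 dst[0x06+2] := {0x22,0xfa}
#2 dst[0x00+8] := {0x98,0x9f,0x4c,0x5f,0x95,0x47,0xb1,0x95}
#3 dst[0x1b+2] := {0x98,0x9f}
query mem[0x05]=0x47, mem[0x17]=0x98, mem[0x1c]=0x9f, mem[0x06]=0xb1, mem[0x07]=0x95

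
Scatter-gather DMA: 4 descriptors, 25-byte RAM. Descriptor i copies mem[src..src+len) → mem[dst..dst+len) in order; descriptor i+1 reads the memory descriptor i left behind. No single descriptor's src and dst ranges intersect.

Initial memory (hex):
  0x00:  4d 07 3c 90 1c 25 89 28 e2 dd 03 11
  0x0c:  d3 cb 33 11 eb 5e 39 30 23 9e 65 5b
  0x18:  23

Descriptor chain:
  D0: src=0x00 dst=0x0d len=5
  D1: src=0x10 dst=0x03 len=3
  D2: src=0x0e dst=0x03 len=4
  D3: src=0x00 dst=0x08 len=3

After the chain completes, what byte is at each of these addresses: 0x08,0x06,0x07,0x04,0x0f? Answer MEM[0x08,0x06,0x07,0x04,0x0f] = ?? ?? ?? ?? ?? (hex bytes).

D0: mem[0x0d..0x11] <- [4d 07 3c 90 1c]
D1: mem[0x03..0x05] <- [90 1c 39]
D2: mem[0x03..0x06] <- [07 3c 90 1c]
D3: mem[0x08..0x0a] <- [4d 07 3c]
query mem[0x08]=0x4d, mem[0x06]=0x1c, mem[0x07]=0x28, mem[0x04]=0x3c, mem[0x0f]=0x3c

MEM[0x08,0x06,0x07,0x04,0x0f] = 4d 1c 28 3c 3c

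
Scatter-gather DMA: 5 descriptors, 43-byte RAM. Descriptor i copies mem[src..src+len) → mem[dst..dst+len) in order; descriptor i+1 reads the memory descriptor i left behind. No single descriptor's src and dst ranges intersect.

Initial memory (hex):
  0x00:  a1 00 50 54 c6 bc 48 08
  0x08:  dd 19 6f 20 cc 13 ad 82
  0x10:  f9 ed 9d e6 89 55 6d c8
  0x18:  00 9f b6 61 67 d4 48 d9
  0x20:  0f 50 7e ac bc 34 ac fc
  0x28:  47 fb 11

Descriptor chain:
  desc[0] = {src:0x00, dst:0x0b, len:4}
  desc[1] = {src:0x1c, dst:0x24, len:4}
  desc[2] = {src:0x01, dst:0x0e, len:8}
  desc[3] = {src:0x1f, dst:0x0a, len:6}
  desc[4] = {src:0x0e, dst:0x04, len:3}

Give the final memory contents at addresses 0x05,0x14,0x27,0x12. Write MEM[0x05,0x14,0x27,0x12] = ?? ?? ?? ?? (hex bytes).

D0: mem[0x0b..0x0e] <- [a1 00 50 54]
D1: mem[0x24..0x27] <- [67 d4 48 d9]
D2: mem[0x0e..0x15] <- [00 50 54 c6 bc 48 08 dd]
D3: mem[0x0a..0x0f] <- [d9 0f 50 7e ac 67]
D4: mem[0x04..0x06] <- [ac 67 54]
query mem[0x05]=0x67, mem[0x14]=0x08, mem[0x27]=0xd9, mem[0x12]=0xbc

MEM[0x05,0x14,0x27,0x12] = 67 08 d9 bc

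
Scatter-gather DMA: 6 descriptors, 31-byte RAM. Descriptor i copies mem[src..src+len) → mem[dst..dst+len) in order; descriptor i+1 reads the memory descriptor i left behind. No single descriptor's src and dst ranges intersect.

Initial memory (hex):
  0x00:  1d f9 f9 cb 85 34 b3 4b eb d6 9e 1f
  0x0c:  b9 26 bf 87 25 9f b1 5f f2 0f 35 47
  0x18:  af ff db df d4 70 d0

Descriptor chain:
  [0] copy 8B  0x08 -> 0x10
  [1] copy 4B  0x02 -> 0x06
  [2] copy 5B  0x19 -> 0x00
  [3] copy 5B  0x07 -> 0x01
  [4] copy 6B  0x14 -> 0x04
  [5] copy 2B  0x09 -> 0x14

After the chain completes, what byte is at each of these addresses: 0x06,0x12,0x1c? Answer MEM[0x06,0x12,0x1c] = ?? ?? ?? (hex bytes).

MEM[0x06,0x12,0x1c] = bf 9e d4

D0: mem[0x10..0x17] <- [eb d6 9e 1f b9 26 bf 87]
D1: mem[0x06..0x09] <- [f9 cb 85 34]
D2: mem[0x00..0x04] <- [ff db df d4 70]
D3: mem[0x01..0x05] <- [cb 85 34 9e 1f]
D4: mem[0x04..0x09] <- [b9 26 bf 87 af ff]
D5: mem[0x14..0x15] <- [ff 9e]
query mem[0x06]=0xbf, mem[0x12]=0x9e, mem[0x1c]=0xd4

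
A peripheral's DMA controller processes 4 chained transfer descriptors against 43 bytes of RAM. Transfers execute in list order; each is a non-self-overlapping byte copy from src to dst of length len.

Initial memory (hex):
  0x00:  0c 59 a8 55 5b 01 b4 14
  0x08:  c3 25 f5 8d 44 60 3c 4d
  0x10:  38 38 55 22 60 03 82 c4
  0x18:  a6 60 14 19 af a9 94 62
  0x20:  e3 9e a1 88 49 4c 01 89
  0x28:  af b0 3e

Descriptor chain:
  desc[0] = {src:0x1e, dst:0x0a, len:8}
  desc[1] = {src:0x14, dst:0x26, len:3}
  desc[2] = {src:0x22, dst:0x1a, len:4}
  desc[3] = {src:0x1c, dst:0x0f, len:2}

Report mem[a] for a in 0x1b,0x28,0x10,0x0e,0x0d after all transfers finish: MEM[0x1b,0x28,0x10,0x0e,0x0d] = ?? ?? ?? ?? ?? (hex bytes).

MEM[0x1b,0x28,0x10,0x0e,0x0d] = 88 82 4c a1 9e

D0: mem[0x0a..0x11] <- [94 62 e3 9e a1 88 49 4c]
D1: mem[0x26..0x28] <- [60 03 82]
D2: mem[0x1a..0x1d] <- [a1 88 49 4c]
D3: mem[0x0f..0x10] <- [49 4c]
query mem[0x1b]=0x88, mem[0x28]=0x82, mem[0x10]=0x4c, mem[0x0e]=0xa1, mem[0x0d]=0x9e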